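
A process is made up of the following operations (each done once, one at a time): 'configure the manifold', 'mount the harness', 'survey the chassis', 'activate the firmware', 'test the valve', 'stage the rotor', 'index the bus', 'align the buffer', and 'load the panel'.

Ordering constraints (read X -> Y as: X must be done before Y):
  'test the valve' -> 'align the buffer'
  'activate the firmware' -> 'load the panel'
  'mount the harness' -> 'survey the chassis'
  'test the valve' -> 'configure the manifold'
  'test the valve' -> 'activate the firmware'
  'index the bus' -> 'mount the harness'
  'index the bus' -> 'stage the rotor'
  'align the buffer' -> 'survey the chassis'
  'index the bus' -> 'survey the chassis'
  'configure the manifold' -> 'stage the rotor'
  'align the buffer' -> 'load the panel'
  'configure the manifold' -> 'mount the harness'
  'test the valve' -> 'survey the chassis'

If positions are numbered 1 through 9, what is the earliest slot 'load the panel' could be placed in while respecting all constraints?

Every operation that must precede 'load the panel' has to come before it. Tracing all chains that end at 'load the panel', those operations are: 'activate the firmware', 'test the valve', 'align the buffer' — 3 in total.
So at minimum 3 operations come before 'load the panel', putting 'load the panel' no earlier than position 4. That position is achievable by scheduling exactly those predecessors first.

4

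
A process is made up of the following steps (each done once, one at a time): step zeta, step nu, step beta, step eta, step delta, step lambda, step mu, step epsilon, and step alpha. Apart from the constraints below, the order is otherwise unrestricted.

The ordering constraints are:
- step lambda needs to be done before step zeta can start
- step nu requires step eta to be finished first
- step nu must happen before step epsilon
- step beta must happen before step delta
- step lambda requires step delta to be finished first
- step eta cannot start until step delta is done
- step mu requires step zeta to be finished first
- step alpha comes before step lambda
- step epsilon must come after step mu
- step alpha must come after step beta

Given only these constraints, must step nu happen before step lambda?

No

Step nu and step lambda are not related by any chain of constraints.
There exist valid orderings with step lambda before step nu, so step nu is not required to come first.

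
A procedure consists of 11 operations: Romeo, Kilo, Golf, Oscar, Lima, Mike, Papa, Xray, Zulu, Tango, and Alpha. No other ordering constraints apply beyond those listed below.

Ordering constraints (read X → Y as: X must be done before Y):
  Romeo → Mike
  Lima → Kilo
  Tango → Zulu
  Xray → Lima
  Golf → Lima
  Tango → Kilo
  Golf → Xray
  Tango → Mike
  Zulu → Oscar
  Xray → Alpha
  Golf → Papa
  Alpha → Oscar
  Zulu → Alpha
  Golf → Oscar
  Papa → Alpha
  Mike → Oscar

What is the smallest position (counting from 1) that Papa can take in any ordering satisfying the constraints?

2

Working backwards through the constraints from Papa, its only required predecessor is Golf.
So at minimum 1 operation comes before Papa, putting Papa no earlier than position 2. That position is achievable by scheduling exactly that predecessor first.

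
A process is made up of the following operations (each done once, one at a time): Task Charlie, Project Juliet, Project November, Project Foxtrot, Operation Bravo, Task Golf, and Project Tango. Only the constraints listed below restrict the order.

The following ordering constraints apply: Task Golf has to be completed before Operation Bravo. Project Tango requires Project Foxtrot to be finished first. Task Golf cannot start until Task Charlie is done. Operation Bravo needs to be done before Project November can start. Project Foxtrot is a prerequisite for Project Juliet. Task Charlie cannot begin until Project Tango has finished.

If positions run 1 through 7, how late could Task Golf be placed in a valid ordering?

5

Every operation that must follow Task Golf has to come after it. Tracing all chains starting from Task Golf, those operations are: Project November, Operation Bravo — 2 in total.
With 2 mandatory successors out of 7 operations total, the latest slot for Task Golf is 7−2 = 5, and it's reachable by doing all non-successors before Task Golf.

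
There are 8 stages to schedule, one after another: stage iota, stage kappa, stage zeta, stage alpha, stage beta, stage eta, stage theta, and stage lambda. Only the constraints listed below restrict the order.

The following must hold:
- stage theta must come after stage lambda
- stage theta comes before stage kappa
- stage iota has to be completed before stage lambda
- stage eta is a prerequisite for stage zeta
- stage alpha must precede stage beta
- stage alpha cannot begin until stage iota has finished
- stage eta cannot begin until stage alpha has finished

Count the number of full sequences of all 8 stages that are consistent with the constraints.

Only stage iota has no prerequisites, so it must go first.
Counting all ways to extend the partial order to a total order gives 105.

105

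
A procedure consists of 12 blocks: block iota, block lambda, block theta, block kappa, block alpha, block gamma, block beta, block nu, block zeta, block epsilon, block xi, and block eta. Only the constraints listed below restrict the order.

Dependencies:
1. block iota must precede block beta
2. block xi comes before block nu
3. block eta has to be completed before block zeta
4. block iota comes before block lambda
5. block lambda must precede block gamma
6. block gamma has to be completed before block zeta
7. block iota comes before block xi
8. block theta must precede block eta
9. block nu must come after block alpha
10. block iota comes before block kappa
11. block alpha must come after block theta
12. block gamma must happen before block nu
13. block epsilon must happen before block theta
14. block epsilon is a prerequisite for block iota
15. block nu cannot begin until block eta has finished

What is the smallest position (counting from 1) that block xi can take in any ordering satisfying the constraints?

Every block that must precede block xi has to come before it. Tracing all chains that end at block xi, those blocks are: block iota, block epsilon — 2 in total.
So at minimum 2 blocks come before block xi, putting block xi no earlier than position 3. That position is achievable by scheduling exactly those predecessors first.

3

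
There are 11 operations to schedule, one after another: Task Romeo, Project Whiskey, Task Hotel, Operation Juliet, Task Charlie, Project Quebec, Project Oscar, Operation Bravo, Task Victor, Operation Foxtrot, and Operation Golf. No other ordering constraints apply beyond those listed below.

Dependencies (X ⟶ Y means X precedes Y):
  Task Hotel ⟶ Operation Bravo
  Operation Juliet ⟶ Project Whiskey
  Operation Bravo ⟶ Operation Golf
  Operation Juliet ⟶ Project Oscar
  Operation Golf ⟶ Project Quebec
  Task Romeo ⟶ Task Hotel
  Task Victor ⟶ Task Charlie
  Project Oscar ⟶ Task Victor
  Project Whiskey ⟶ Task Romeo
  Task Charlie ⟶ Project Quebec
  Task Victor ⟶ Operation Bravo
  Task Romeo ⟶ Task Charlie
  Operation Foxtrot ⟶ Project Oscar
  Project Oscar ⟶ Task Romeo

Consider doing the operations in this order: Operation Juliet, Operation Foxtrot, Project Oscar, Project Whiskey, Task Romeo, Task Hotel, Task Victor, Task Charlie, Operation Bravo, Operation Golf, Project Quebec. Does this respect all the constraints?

Yes

Every stated constraint is respected: Project Oscar sits at position 3, ahead of Task Victor at position 7, and each of the other listed pairs likewise has the predecessor earlier in the sequence.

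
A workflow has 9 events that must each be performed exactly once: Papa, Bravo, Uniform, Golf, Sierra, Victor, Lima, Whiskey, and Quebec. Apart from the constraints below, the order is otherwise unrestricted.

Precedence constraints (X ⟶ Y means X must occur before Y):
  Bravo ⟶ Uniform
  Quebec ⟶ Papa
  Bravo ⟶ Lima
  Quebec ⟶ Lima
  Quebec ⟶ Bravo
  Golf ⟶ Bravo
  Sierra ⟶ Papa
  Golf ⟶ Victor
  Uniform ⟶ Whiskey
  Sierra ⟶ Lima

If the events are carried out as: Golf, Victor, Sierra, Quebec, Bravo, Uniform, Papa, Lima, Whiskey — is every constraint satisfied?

Yes

Going through the constraints one by one, each required predecessor appears earlier in the sequence than its dependent — e.g. Sierra (position 3) is before Lima (position 8), as required.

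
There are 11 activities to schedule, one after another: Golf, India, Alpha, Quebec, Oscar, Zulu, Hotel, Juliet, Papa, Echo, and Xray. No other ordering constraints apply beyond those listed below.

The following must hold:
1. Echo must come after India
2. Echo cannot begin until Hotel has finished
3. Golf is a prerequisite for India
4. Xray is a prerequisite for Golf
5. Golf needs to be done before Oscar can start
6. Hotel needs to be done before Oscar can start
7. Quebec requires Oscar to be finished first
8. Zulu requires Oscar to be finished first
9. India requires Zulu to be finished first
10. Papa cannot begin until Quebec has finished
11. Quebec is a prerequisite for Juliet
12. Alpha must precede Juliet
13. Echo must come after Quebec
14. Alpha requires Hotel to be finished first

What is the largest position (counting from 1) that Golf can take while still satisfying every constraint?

Following every chain forward from Golf, the activities that must come later are India, Quebec, Oscar, Zulu, Juliet, Papa, Echo — 7 of them.
With 7 mandatory successors out of 11 activities total, the latest slot for Golf is 11−7 = 4, and it's reachable by doing all non-successors before Golf.

4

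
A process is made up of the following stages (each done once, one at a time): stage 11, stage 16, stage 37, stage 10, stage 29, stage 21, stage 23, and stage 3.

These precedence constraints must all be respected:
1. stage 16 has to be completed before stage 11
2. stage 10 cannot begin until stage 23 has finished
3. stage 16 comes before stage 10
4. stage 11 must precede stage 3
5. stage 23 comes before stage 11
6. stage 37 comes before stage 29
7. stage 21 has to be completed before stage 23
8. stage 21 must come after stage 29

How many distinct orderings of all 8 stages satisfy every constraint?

15

The stages with no prerequisites are stage 16, stage 37; any of them can be placed first.
Systematically extending each partial ordering one stage at a time and counting, there are 15 complete orderings.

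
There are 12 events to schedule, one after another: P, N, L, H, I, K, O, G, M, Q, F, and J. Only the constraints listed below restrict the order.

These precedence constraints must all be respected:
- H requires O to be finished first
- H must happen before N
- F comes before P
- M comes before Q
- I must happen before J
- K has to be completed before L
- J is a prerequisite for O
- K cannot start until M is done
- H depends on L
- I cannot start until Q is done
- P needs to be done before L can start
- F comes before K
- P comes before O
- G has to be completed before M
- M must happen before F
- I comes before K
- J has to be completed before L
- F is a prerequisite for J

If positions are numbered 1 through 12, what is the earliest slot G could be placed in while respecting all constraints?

Nothing is required before G; it can be the very first event.

1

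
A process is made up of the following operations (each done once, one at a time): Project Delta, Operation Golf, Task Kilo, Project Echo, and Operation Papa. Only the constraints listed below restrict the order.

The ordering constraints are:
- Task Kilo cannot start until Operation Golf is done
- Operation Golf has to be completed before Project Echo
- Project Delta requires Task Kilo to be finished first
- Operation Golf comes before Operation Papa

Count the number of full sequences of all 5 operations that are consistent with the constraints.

12

Only Operation Golf has no prerequisites, so it must go first.
Systematically extending each partial ordering one operation at a time and counting, there are 12 complete orderings.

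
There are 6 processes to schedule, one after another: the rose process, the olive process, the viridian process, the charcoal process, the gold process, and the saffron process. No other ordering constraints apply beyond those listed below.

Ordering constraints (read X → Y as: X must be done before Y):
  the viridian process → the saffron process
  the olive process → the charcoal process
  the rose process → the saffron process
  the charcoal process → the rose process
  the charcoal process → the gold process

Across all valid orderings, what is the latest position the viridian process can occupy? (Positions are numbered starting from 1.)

Following the constraints forward from the viridian process, its only required successor is the saffron process.
With 1 mandatory successor out of 6 processes total, the latest slot for the viridian process is 6−1 = 5, and it's reachable by doing all non-successors before the viridian process.

5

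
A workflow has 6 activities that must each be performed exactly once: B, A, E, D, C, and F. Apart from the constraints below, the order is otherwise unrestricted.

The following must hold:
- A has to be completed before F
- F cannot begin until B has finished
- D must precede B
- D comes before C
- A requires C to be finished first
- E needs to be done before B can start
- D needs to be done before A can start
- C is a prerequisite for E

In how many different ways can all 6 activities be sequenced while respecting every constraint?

Only D has no prerequisites, so it must go first.
Systematically extending each partial ordering one activity at a time and counting, there are 3 complete orderings.

3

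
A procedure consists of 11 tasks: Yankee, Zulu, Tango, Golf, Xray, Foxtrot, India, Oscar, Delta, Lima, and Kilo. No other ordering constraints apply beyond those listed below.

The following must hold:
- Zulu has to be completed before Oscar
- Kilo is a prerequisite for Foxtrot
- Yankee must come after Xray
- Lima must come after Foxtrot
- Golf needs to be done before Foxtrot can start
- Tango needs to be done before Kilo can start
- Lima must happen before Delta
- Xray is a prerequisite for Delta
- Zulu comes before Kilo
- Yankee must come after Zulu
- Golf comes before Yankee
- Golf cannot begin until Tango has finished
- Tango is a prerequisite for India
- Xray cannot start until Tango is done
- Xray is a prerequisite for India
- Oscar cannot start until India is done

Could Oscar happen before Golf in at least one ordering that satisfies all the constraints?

No chain of constraints runs from Golf to Oscar, so Golf is not required to come first.
That means at least one valid schedule has Oscar before Golf.

Yes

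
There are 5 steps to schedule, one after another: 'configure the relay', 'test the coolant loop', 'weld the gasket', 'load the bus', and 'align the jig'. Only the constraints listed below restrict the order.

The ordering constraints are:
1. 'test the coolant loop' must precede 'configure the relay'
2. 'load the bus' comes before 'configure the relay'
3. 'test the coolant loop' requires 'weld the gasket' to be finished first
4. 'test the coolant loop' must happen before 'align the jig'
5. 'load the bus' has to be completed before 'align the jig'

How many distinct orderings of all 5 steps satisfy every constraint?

The steps with no prerequisites are 'weld the gasket', 'load the bus'; any of them can be placed first.
Systematically extending each partial ordering one step at a time and counting, there are 6 complete orderings.

6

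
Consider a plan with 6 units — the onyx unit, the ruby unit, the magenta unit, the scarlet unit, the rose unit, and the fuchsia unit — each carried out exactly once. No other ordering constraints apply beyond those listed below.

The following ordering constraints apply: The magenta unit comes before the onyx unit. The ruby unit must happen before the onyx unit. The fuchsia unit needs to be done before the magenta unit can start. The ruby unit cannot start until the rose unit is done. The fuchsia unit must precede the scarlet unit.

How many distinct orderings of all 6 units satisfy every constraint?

26

The units with no prerequisites are the rose unit, the fuchsia unit; any of them can be placed first.
Systematically extending each partial ordering one unit at a time and counting, there are 26 complete orderings.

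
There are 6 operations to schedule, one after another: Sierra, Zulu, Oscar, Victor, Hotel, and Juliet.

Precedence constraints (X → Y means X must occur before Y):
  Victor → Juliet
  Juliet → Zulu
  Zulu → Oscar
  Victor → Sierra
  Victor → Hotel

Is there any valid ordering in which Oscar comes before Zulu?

Following Zulu → Oscar, Zulu must precede Oscar in every valid ordering.
Hence Oscar can never be scheduled before Zulu.

No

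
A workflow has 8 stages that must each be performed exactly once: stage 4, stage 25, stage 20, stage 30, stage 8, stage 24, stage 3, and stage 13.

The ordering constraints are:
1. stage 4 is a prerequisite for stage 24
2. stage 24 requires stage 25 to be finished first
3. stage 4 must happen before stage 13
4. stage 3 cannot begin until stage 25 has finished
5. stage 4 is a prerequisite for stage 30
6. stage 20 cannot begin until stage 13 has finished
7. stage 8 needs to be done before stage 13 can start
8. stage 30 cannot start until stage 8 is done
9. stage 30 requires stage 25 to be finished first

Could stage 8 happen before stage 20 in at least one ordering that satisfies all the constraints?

Yes

Every valid ordering already has stage 8 before stage 20 (the constraints require it), so in particular at least one does.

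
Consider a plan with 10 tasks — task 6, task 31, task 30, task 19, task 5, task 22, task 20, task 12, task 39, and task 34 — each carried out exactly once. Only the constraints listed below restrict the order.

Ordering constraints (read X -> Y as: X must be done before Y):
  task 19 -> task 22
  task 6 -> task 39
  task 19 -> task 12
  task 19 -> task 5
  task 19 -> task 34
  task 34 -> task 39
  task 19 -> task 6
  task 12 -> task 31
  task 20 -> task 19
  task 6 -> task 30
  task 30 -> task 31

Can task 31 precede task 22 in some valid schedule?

The constraints leave task 31 and task 22 unordered relative to each other; nothing requires task 22 earlier.
So a valid ordering placing task 31 earlier than task 22 exists.

Yes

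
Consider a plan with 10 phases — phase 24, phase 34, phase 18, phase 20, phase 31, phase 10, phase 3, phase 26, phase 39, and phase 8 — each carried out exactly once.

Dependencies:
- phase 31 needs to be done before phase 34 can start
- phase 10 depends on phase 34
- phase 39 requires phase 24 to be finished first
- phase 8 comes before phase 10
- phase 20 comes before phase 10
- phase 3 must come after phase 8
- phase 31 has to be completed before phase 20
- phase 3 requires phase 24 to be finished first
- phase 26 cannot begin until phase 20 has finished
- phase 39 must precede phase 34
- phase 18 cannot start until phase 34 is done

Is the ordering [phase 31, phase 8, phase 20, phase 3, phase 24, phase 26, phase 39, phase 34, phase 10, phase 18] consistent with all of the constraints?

Here phase 24 comes after phase 3.
That contradicts the constraint that phase 24 must precede phase 3.

No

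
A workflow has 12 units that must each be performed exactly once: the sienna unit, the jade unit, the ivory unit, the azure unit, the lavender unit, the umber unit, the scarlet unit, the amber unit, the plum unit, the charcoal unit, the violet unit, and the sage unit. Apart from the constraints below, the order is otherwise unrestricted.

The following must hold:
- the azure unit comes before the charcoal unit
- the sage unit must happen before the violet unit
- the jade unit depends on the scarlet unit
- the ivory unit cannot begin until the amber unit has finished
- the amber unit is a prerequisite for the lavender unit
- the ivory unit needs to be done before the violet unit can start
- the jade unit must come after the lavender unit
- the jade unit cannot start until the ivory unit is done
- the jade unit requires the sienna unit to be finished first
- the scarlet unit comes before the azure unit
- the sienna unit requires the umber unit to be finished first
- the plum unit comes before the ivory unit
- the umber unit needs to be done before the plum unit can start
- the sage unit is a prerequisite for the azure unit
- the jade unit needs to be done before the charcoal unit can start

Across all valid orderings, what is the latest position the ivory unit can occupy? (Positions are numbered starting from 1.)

9

Following every chain forward from the ivory unit, the units that must come later are the jade unit, the charcoal unit, the violet unit — 3 of them.
With 3 mandatory successors out of 12 units total, the latest slot for the ivory unit is 12−3 = 9, and it's reachable by doing all non-successors before the ivory unit.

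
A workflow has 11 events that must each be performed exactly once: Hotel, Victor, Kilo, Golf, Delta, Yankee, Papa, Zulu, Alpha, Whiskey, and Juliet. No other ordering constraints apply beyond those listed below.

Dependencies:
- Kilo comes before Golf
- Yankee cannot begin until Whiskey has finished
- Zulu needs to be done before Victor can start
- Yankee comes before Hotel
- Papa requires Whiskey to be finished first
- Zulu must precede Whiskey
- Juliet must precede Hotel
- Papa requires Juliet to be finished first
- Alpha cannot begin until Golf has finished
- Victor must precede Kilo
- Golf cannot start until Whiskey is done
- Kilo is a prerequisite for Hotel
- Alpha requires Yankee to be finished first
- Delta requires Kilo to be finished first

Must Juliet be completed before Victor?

No

Juliet and Victor are not related by any chain of constraints.
A valid ordering placing Victor before Juliet exists, so the answer is no.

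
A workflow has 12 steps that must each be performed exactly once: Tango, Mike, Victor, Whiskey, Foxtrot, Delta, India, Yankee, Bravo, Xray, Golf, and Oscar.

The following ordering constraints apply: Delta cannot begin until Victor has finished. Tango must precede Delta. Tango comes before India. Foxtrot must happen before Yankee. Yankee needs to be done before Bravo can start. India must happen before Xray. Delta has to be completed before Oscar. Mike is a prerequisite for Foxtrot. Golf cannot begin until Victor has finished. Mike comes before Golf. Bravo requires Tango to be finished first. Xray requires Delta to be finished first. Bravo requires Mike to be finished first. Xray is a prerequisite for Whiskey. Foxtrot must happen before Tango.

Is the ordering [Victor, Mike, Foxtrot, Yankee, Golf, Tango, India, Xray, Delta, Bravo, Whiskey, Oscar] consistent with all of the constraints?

The sequence places Xray ahead of Delta.
Since Delta is required before Xray, the ordering is invalid.

No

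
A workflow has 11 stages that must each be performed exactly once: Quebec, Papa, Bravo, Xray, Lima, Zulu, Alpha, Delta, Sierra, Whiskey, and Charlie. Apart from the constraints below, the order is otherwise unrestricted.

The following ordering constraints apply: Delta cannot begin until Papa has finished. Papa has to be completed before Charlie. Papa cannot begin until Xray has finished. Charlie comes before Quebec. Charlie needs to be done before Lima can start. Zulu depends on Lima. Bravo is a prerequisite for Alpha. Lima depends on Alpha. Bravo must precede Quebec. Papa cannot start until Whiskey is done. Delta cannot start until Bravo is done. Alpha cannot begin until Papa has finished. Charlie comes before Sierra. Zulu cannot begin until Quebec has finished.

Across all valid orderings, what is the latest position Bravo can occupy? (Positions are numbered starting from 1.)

6

The stages that are forced after Bravo, directly or by a chain of constraints, are Quebec, Lima, Zulu, Alpha, Delta. That's 5 stages.
With 5 mandatory successors out of 11 stages total, the latest slot for Bravo is 11−5 = 6, and it's reachable by doing all non-successors before Bravo.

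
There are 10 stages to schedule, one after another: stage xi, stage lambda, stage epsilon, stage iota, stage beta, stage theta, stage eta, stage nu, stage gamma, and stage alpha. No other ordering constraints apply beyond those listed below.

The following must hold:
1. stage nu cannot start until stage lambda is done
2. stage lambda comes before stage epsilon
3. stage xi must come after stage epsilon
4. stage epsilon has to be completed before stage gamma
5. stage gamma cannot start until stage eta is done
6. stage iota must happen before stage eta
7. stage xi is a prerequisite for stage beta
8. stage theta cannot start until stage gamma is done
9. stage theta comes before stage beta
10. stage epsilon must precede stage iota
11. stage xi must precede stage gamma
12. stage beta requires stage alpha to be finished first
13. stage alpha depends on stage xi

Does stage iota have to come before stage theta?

Tracing the constraints gives a chain: stage iota → stage eta → stage gamma → stage theta.
So stage iota must precede stage theta in any valid ordering.

Yes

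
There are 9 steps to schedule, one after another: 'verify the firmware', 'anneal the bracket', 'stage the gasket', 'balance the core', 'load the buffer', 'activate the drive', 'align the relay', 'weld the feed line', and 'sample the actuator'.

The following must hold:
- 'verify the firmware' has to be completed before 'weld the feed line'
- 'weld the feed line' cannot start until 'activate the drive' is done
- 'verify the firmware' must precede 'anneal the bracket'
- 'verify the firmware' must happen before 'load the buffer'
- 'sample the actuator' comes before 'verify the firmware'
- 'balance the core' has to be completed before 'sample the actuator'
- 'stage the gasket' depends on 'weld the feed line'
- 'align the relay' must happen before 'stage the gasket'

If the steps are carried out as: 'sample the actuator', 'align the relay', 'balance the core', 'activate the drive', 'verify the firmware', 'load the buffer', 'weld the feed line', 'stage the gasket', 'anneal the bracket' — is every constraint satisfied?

The sequence places 'sample the actuator' ahead of 'balance the core'.
But one of the constraints requires 'balance the core' before 'sample the actuator', so this ordering violates it.

No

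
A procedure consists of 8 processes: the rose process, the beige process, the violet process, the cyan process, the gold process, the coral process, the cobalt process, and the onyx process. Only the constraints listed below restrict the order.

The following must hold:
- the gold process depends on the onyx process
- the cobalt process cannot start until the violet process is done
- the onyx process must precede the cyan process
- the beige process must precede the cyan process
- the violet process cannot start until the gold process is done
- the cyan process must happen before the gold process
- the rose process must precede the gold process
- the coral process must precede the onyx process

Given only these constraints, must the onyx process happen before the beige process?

No

No chain of constraints connects the onyx process to the beige process in either direction.
So the onyx process can come before the beige process or after — it is not forced.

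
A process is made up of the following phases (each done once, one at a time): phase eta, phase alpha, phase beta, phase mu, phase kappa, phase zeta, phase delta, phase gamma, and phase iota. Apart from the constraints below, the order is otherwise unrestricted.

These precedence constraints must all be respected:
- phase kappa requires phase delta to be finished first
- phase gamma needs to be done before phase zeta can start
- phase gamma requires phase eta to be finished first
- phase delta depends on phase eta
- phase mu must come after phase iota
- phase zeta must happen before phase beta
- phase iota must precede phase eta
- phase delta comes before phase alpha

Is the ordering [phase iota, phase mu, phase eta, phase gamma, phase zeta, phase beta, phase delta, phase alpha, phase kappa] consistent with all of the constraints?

Checking each listed constraint against this order: for instance, phase eta is in position 3 and phase delta in position 7, so that constraint holds — and the remaining constraints check out the same way.

Yes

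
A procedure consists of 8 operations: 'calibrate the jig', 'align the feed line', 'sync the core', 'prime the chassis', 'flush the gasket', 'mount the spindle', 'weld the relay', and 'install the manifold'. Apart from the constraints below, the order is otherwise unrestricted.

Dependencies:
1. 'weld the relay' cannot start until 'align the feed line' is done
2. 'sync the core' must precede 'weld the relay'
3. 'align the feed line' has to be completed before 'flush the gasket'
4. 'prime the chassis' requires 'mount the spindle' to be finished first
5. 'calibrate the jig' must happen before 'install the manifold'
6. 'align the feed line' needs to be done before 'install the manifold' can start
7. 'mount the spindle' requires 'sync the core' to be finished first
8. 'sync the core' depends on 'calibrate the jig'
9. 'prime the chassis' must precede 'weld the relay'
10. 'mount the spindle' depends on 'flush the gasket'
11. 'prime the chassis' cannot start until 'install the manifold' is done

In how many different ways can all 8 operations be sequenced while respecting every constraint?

2 operations have no prerequisites ('calibrate the jig', 'align the feed line'), so any of them could come first.
Systematically extending each partial ordering one operation at a time and counting, there are 22 complete orderings.

22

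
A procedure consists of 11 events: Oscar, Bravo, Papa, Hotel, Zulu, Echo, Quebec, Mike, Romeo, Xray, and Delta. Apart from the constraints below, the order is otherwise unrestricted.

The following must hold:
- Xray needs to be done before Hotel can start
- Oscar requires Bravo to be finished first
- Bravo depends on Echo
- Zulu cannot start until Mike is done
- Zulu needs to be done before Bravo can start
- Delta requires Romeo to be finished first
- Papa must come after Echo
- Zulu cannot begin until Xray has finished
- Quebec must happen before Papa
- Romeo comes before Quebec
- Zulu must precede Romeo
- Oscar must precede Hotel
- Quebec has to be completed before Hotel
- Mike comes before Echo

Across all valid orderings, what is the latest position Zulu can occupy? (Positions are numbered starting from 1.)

The events that are forced after Zulu, directly or by a chain of constraints, are Oscar, Bravo, Papa, Hotel, Quebec, Romeo, Delta. That's 7 events.
With 7 mandatory successors out of 11 events total, the latest slot for Zulu is 11−7 = 4, and it's reachable by doing all non-successors before Zulu.

4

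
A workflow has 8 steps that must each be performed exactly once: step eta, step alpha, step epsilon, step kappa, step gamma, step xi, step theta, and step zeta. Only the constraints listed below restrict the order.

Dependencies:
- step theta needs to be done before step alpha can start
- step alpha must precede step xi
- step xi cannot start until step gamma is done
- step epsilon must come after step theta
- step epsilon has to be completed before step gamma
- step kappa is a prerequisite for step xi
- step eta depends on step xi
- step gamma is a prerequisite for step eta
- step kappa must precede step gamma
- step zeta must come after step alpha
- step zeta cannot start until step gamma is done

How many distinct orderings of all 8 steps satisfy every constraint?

2 steps have no prerequisites (step kappa, step theta), so any of them could come first.
Enumerating by repeatedly choosing an available step (one whose prerequisites are all placed) gives 33 distinct complete orderings.

33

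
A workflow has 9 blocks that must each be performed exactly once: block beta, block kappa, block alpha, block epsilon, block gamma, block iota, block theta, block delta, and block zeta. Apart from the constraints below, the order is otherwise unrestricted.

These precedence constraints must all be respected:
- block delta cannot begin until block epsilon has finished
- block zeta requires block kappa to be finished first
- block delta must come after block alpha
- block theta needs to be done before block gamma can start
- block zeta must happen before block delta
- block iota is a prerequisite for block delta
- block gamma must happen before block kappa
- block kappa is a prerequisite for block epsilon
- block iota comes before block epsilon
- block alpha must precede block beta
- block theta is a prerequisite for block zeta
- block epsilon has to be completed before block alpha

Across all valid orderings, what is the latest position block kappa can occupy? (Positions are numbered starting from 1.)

4

Every block that must follow block kappa has to come after it. Tracing all chains starting from block kappa, those blocks are: block beta, block alpha, block epsilon, block delta, block zeta — 5 in total.
So at least 5 blocks follow block kappa, putting block kappa no later than position 4. That position is achievable by scheduling everything else first.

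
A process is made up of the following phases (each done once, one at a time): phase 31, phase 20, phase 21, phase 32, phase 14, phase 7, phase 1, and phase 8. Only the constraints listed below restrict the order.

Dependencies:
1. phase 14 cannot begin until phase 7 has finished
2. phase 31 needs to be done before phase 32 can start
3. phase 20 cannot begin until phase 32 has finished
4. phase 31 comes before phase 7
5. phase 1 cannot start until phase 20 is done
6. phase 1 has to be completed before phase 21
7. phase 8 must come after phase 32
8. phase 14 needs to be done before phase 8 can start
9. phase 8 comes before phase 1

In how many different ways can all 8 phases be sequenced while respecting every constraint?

9

Phase 31 is the only phase with nothing required before it, so every ordering starts there.
Counting all ways to extend the partial order to a total order gives 9.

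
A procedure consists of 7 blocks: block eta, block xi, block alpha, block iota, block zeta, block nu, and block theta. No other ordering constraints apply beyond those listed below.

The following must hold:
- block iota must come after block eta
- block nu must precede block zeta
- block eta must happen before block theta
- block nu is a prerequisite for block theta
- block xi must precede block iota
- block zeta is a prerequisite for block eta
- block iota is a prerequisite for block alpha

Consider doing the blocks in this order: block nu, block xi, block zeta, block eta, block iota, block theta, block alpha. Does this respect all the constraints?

Yes

Checking each listed constraint against this order: for instance, block nu is in position 1 and block theta in position 6, so that constraint holds — and the remaining constraints check out the same way.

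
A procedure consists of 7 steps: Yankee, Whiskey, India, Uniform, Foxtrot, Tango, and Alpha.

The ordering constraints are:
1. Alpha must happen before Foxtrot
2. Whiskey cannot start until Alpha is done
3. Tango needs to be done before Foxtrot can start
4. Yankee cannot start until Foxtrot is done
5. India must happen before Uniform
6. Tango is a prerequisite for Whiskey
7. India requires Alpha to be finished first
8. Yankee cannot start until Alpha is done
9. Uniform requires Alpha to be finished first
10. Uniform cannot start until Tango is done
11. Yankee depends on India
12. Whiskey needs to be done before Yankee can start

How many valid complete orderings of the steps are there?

2 steps have no prerequisites (Tango, Alpha), so any of them could come first.
Systematically extending each partial ordering one step at a time and counting, there are 44 complete orderings.

44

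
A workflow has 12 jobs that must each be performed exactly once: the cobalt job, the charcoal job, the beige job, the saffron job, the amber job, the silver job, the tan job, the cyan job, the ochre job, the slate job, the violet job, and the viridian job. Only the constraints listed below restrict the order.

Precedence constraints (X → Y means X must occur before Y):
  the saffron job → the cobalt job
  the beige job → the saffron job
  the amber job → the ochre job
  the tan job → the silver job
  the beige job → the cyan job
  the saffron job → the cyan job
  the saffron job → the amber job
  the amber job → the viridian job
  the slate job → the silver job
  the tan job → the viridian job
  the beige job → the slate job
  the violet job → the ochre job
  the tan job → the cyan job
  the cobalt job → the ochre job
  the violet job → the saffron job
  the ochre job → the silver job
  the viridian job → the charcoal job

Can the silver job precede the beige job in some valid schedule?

Following the beige job → the slate job → the silver job, the beige job must precede the silver job in every valid ordering.
Hence the silver job can never be scheduled before the beige job.

No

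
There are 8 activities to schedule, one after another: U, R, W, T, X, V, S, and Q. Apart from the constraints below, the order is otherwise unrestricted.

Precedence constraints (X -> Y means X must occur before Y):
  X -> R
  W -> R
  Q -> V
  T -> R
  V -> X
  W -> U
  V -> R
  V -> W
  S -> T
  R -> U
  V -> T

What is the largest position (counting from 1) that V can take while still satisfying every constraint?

3

Every activity that must follow V has to come after it. Tracing all chains starting from V, those activities are: U, R, W, T, X — 5 in total.
So at least 5 activities follow V, putting V no later than position 3. That position is achievable by scheduling everything else first.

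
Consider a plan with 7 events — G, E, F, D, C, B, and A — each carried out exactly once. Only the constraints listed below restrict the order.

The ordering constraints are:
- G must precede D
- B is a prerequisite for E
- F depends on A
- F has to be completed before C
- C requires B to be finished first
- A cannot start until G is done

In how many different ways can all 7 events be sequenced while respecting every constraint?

78

The events with no prerequisites are G, B; any of them can be placed first.
Systematically extending each partial ordering one event at a time and counting, there are 78 complete orderings.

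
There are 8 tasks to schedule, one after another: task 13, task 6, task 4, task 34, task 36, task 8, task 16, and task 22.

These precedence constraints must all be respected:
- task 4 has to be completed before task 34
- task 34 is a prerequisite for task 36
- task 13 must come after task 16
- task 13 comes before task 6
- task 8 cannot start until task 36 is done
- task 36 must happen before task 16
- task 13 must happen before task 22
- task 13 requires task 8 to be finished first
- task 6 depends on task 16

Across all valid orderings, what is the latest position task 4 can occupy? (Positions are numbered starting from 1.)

The tasks that are forced after task 4, directly or by a chain of constraints, are task 13, task 6, task 34, task 36, task 8, task 16, task 22. That's 7 tasks.
With 7 mandatory successors out of 8 tasks total, the latest slot for task 4 is 8−7 = 1, and it's reachable by doing all non-successors before task 4.

1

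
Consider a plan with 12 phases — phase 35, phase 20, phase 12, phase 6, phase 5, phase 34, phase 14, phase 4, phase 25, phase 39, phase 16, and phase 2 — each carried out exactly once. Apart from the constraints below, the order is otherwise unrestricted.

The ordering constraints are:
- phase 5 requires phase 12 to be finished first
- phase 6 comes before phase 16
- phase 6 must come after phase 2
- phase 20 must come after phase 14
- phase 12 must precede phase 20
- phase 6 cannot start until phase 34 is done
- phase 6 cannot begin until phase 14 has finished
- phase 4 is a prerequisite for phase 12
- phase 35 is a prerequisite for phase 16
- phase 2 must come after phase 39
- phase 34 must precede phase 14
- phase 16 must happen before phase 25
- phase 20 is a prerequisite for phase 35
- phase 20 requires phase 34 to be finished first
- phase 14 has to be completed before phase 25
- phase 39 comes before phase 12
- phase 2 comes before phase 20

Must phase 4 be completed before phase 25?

Yes

There is a constraint chain phase 4 → phase 12 → phase 20 → phase 35 → phase 16 → phase 25.
So phase 4 must precede phase 25 in any valid ordering.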